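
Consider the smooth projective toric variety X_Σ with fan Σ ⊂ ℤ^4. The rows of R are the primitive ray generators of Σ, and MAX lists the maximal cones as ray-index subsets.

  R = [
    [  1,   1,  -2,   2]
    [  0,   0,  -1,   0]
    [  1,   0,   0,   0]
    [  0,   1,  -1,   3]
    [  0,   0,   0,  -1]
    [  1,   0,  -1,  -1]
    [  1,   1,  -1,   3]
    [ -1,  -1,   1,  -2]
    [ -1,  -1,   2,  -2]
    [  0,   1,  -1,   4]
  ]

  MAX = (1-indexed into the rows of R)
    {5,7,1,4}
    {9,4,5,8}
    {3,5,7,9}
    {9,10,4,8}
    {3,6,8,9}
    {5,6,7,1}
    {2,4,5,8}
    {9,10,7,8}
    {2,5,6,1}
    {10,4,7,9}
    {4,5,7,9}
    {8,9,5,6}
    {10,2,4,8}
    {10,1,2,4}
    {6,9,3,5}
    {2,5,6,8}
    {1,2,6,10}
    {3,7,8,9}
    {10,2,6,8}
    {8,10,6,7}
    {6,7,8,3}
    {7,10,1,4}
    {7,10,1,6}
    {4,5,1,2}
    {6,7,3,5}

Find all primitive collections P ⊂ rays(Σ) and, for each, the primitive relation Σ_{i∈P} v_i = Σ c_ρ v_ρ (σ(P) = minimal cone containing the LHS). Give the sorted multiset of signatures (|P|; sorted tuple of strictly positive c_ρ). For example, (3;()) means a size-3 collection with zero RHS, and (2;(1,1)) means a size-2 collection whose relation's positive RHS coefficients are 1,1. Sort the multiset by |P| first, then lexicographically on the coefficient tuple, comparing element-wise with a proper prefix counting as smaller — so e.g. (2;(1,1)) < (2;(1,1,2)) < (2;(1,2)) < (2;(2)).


Minimal non-faces — 15 found among 10 rays, 25 max cones:

  P={1,9}:  v_{1} + v_{9} = 0 ; sig = (2;())
  P={1,8}:  v_{1} + v_{8} = v_{2} ; sig = (2;(1))
  P={2,9}:  v_{2} + v_{9} = v_{8} ; sig = (2;(1))
  P={3,4}:  v_{3} + v_{4} = v_{7} ; sig = (2;(1))
  P={4,6}:  v_{4} + v_{6} = v_{1} ; sig = (2;(1))
  P={5,10}:  v_{5} + v_{10} = v_{4} ; sig = (2;(1))
  P={1,3}:  v_{1} + v_{3} = v_{6} + v_{7} ; sig = (2;(1,1))
  P={2,7}:  v_{2} + v_{7} = v_{6} + v_{10} ; sig = (2;(1,1))
  P={2,3}:  v_{2} + v_{3} = v_{6} + v_{7} + v_{8} ; sig = (2;(1,1,1))
  P={3,10}:  v_{3} + v_{10} = 2·v_{7} + v_{8} ; sig = (2;(1,2))
  P={5,7,8}:  v_{5} + v_{7} + v_{8} = 0 ; sig = (3;())
  P={4,7,8}:  v_{4} + v_{7} + v_{8} = v_{10} ; sig = (3;(1))
  P={6,7,9}:  v_{6} + v_{7} + v_{9} = v_{3} ; sig = (3;(1))
  P={3,5,8}:  v_{3} + v_{5} + v_{8} = v_{6} + v_{9} ; sig = (3;(1,1))
  P={6,9,10}:  v_{6} + v_{9} + v_{10} = v_{7} + v_{8} ; sig = (3;(1,1))

Sorted signature multiset PRS(X):
{ (2;()),  (2;(1)) ×5,  (2;(1,1)) ×2,  (2;(1,1,1)),  (2;(1,2)),  (3;()),  (3;(1)) ×2,  (3;(1,1)) ×2 }


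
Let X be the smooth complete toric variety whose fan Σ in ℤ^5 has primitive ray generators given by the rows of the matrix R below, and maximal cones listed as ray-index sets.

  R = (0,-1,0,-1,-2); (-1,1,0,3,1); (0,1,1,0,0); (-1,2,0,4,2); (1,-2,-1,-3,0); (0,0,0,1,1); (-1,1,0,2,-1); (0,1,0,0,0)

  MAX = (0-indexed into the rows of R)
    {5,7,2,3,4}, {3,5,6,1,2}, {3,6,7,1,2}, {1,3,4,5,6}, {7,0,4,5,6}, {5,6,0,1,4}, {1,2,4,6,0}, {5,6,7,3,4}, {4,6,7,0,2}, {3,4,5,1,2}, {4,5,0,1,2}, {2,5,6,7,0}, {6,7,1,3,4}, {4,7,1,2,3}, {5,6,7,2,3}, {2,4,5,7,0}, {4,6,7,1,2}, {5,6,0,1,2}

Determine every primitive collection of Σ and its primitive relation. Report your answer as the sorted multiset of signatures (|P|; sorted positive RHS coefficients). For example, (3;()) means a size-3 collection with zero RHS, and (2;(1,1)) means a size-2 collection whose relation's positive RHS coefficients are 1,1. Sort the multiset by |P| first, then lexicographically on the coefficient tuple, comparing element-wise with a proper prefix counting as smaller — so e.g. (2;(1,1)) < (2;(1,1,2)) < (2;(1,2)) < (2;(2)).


5 collections generate NE(X_Σ); each relation:

  • {0,3}:  v_{0} + v_{3} = v_{5} + v_{6} ; sig = (2;(1,1))
  • {0,1,7}:  v_{0} + v_{1} + v_{7} = v_{6} ; sig = (3;(1))
  • {1,5,7}:  v_{1} + v_{5} + v_{7} = v_{3} ; sig = (3;(1))
  • {2,4,5,6}:  v_{2} + v_{4} + v_{5} + v_{6} = 0 ; sig = (4;())
  • {2,3,4,6}:  v_{2} + v_{3} + v_{4} + v_{6} = v_{1} + v_{7} ; sig = (4;(1,1))

Sorted signature multiset PRS(X):
    |P|=2: 1 collection, coeffs (1,1)
    |P|=3: 2 collections, coeffs (1), (1)
    |P|=4: 2 collections, coeffs (), (1,1)


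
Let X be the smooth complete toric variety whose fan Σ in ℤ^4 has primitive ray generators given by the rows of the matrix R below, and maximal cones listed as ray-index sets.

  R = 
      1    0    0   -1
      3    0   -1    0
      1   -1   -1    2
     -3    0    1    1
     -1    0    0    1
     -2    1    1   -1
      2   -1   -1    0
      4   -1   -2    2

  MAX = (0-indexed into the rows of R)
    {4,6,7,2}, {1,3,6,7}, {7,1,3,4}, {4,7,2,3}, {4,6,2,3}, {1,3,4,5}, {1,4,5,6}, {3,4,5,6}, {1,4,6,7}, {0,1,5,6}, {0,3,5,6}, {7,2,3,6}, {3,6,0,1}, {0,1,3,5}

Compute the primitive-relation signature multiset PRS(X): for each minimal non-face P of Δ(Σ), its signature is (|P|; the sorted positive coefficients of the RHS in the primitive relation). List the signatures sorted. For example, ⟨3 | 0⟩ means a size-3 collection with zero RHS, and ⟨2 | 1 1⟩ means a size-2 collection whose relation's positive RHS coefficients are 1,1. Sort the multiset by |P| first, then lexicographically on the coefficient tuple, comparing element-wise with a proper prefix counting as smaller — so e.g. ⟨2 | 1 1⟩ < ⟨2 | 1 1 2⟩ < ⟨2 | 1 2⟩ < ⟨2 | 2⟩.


The 9 primitive collections of Σ (r=8, n=4):

  P={0,4}:  v_{0} + v_{4} = 0 ; sig = ⟨2 | 0⟩
  P={1,2}:  v_{1} + v_{2} = v_{7} ; sig = ⟨2 | 1⟩
  P={2,5}:  v_{2} + v_{5} = v_{4} ; sig = ⟨2 | 1⟩
  P={5,7}:  v_{5} + v_{7} = v_{1} + v_{4} ; sig = ⟨2 | 1 1⟩
  P={0,2}:  v_{0} + v_{2} = v_{1} + v_{3} + v_{6} ; sig = ⟨2 | 1 1 1⟩
  P={0,7}:  v_{0} + v_{7} = 2·v_{1} + v_{3} + v_{6} ; sig = ⟨2 | 1 1 2⟩
  P={1,3,5,6}:  v_{1} + v_{3} + v_{5} + v_{6} = 0 ; sig = ⟨4 | 0⟩
  P={1,3,4,6}:  v_{1} + v_{3} + v_{4} + v_{6} = v_{2} ; sig = ⟨4 | 1⟩
  P={3,4,6,7}:  v_{3} + v_{4} + v_{6} + v_{7} = 2·v_{2} ; sig = ⟨4 | 2⟩

Hence PRS(X_Σ) =
[⟨2 | 0⟩, ⟨2 | 1⟩, ⟨2 | 1⟩, ⟨2 | 1 1⟩, ⟨2 | 1 1 1⟩, ⟨2 | 1 1 2⟩, ⟨4 | 0⟩, ⟨4 | 1⟩, ⟨4 | 2⟩]


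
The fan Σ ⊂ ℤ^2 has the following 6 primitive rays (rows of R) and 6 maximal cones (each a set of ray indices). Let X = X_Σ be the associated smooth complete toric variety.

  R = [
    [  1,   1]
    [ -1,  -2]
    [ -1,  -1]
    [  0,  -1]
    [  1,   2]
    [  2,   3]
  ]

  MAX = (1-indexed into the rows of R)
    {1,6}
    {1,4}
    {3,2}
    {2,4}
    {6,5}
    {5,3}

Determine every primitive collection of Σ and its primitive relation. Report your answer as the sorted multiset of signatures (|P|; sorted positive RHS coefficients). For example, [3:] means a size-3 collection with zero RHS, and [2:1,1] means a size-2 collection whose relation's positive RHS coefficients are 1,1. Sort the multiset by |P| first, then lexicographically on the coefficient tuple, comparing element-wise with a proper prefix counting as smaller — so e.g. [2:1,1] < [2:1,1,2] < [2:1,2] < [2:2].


9 minimal non-faces of Δ(Σ) (on 6 rays):

  {1,3}:  v_{1} + v_{3} = 0  →  sig = [2:]
  {2,5}:  v_{2} + v_{5} = 0  →  sig = [2:]
  {1,2}:  v_{1} + v_{2} = v_{4}  →  sig = [2:1]
  {1,5}:  v_{1} + v_{5} = v_{6}  →  sig = [2:1]
  {2,6}:  v_{2} + v_{6} = v_{1}  →  sig = [2:1]
  {3,4}:  v_{3} + v_{4} = v_{2}  →  sig = [2:1]
  {3,6}:  v_{3} + v_{6} = v_{5}  →  sig = [2:1]
  {4,5}:  v_{4} + v_{5} = v_{1}  →  sig = [2:1]
  {4,6}:  v_{4} + v_{6} = 2·v_{1}  →  sig = [2:2]

Signatures (|P|; sorted positive RHS coefficients), sorted:
{ [2:] ×2,  [2:1] ×6,  [2:2] }


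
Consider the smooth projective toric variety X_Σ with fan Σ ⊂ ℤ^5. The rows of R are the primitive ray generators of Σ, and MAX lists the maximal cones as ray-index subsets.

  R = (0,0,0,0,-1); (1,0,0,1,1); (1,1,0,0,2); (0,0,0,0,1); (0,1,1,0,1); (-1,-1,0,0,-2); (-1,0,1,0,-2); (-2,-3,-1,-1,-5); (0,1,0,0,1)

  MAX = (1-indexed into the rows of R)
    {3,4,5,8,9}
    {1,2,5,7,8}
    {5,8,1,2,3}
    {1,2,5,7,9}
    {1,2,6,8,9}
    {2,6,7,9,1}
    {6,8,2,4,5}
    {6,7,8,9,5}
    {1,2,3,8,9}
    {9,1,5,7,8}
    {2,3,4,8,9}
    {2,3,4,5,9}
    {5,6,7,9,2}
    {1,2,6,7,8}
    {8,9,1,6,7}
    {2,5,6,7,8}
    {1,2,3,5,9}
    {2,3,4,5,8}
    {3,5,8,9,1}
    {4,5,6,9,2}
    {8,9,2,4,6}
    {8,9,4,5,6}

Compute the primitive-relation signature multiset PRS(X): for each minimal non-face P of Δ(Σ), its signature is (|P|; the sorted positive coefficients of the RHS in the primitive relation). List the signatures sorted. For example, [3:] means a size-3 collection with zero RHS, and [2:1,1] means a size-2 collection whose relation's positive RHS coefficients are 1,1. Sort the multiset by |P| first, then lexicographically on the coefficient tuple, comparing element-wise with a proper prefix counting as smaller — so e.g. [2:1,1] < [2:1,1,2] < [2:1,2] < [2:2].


7 minimal non-faces of Δ(Σ) (on 9 rays):

  P = {1,4}:  v_{1} + v_{4} = 0  so sig = [2:]
  P = {3,6}:  v_{3} + v_{6} = 0  so sig = [2:]
  P = {3,7}:  v_{3} + v_{7} = v_{1} + v_{5}  so sig = [2:1,1]
  P = {4,7}:  v_{4} + v_{7} = v_{5} + v_{6}  so sig = [2:1,1]
  P = {1,5,6}:  v_{1} + v_{5} + v_{6} = v_{7}  so sig = [3:1]
  P = {2,5,8,9}:  v_{2} + v_{5} + v_{8} + v_{9} = v_{6}  so sig = [4:1]
  P = {2,7,8,9}:  v_{2} + v_{7} + v_{8} + v_{9} = v_{1} + 2·v_{6}  so sig = [4:1,2]

so the primitive-relation signature multiset is
{ [2:] ×2,  [2:1,1] ×2,  [3:1],  [4:1],  [4:1,2] }


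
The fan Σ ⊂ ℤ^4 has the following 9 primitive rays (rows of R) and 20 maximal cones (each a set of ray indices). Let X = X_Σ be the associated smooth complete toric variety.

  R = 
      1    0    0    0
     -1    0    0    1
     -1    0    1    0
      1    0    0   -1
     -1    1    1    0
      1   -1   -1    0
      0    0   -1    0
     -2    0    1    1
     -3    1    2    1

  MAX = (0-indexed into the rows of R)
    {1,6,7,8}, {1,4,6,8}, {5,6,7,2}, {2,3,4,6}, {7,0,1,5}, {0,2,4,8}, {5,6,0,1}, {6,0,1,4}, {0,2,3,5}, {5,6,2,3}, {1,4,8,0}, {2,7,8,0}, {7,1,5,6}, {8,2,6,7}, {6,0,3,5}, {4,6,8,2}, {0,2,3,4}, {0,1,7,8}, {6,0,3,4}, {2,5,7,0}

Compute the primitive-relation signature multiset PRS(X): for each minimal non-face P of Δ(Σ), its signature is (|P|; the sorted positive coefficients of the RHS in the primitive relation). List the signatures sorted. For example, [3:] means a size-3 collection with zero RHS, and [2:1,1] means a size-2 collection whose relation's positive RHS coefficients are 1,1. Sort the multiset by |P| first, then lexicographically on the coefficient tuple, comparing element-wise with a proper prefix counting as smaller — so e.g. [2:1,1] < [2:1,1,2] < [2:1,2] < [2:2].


Δ(Σ) — 9 vertices, 10 min non-faces:

  • {1,3}:  v_{1} + v_{3} = 0 ; sig = [2:]
  • {4,5}:  v_{4} + v_{5} = 0 ; sig = [2:]
  • {1,2}:  v_{1} + v_{2} = v_{7} ; sig = [2:1]
  • {3,7}:  v_{3} + v_{7} = v_{2} ; sig = [2:1]
  • {4,7}:  v_{4} + v_{7} = v_{8} ; sig = [2:1]
  • {5,8}:  v_{5} + v_{8} = v_{7} ; sig = [2:1]
  • {3,8}:  v_{3} + v_{8} = v_{2} + v_{4} ; sig = [2:1,1]
  • {0,2,6}:  v_{0} + v_{2} + v_{6} = 0 ; sig = [3:]
  • {0,6,7}:  v_{0} + v_{6} + v_{7} = v_{1} ; sig = [3:1]
  • {0,6,8}:  v_{0} + v_{6} + v_{8} = v_{1} + v_{4} ; sig = [3:1,1]

Hence PRS(X_Σ) =
    [2:]
    [2:]
    [2:1]
    [2:1]
    [2:1]
    [2:1]
    [2:1,1]
    [3:]
    [3:1]
    [3:1,1]


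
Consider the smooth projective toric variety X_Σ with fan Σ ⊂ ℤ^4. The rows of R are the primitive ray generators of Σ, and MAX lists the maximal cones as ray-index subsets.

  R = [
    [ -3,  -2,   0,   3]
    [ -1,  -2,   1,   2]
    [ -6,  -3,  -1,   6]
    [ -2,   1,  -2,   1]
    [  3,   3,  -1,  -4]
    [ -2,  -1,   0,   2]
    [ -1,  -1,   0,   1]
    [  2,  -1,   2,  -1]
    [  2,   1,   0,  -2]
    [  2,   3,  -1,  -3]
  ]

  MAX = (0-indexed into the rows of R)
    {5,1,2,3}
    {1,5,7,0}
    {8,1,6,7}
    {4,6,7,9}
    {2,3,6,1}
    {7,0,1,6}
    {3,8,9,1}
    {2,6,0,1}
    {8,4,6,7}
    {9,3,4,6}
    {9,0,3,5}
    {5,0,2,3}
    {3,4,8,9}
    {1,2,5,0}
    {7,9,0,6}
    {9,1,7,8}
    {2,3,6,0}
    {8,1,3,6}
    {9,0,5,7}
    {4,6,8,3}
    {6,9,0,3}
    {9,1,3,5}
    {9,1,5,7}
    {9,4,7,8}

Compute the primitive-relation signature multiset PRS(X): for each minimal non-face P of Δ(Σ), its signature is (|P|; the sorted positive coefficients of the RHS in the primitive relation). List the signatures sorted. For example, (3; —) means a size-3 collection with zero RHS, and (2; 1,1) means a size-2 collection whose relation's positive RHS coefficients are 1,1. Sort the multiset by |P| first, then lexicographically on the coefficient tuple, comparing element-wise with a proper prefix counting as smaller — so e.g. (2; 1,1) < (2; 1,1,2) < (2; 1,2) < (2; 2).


15 collections generate NE(X_Σ); each relation:

  P = {3,7}:  v_{3} + v_{7} = 0  →  sig = (2; —)
  P = {5,8}:  v_{5} + v_{8} = 0  →  sig = (2; —)
  P = {0,8}:  v_{0} + v_{8} = v_{6}  →  sig = (2; 1)
  P = {1,4}:  v_{1} + v_{4} = v_{8}  →  sig = (2; 1)
  P = {5,6}:  v_{5} + v_{6} = v_{0}  →  sig = (2; 1)
  P = {2,4}:  v_{2} + v_{4} = v_{3} + v_{6}  →  sig = (2; 1,1)
  P = {2,7}:  v_{2} + v_{7} = v_{0} + v_{1}  →  sig = (2; 1,1)
  P = {2,9}:  v_{2} + v_{9} = v_{3} + v_{5}  →  sig = (2; 1,1)
  P = {4,5}:  v_{4} + v_{5} = v_{6} + v_{9}  →  sig = (2; 1,1)
  P = {2,8}:  v_{2} + v_{8} = v_{1} + v_{3} + v_{6}  →  sig = (2; 1,1,1)
  P = {0,4}:  v_{0} + v_{4} = 2·v_{6} + v_{9}  →  sig = (2; 1,2)
  P = {1,6,9}:  v_{1} + v_{6} + v_{9} = 0  →  sig = (3; —)
  P = {0,1,3}:  v_{0} + v_{1} + v_{3} = v_{2}  →  sig = (3; 1)
  P = {0,1,9}:  v_{0} + v_{1} + v_{9} = v_{5}  →  sig = (3; 1)
  P = {6,8,9}:  v_{6} + v_{8} + v_{9} = v_{4}  →  sig = (3; 1)

Hence PRS(X_Σ) =
    (2; —)
    (2; —)
    (2; 1)
    (2; 1)
    (2; 1)
    (2; 1,1)
    (2; 1,1)
    (2; 1,1)
    (2; 1,1)
    (2; 1,1,1)
    (2; 1,2)
    (3; —)
    (3; 1)
    (3; 1)
    (3; 1)


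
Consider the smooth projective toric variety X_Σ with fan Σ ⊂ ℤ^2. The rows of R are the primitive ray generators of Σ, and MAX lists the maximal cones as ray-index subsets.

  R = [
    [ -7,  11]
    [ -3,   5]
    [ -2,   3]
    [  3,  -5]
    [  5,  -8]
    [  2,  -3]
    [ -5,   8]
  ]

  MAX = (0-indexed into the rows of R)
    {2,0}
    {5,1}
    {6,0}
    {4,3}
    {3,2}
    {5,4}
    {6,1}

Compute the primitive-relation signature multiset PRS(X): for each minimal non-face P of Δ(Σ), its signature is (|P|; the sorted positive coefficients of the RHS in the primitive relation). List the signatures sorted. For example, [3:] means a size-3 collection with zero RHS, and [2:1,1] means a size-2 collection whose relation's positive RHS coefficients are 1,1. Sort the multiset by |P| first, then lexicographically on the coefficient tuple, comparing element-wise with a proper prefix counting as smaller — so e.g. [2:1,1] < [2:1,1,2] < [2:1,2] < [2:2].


|primitive collections| = 14. Relations:

  P = {1,3}:  v_{1} + v_{3} = 0  ⟹  sig = [2:]
  P = {2,5}:  v_{2} + v_{5} = 0  ⟹  sig = [2:]
  P = {4,6}:  v_{4} + v_{6} = 0  ⟹  sig = [2:]
  P = {0,4}:  v_{0} + v_{4} = v_{2}  ⟹  sig = [2:1]
  P = {0,5}:  v_{0} + v_{5} = v_{6}  ⟹  sig = [2:1]
  P = {1,2}:  v_{1} + v_{2} = v_{6}  ⟹  sig = [2:1]
  P = {1,4}:  v_{1} + v_{4} = v_{5}  ⟹  sig = [2:1]
  P = {2,4}:  v_{2} + v_{4} = v_{3}  ⟹  sig = [2:1]
  P = {2,6}:  v_{2} + v_{6} = v_{0}  ⟹  sig = [2:1]
  P = {3,5}:  v_{3} + v_{5} = v_{4}  ⟹  sig = [2:1]
  P = {3,6}:  v_{3} + v_{6} = v_{2}  ⟹  sig = [2:1]
  P = {5,6}:  v_{5} + v_{6} = v_{1}  ⟹  sig = [2:1]
  P = {0,1}:  v_{0} + v_{1} = 2·v_{6}  ⟹  sig = [2:2]
  P = {0,3}:  v_{0} + v_{3} = 2·v_{2}  ⟹  sig = [2:2]

Sorted signature multiset PRS(X):
    |P|=2: 14 collections, coeffs (), (), (), (1), (1), (1), (1), (1), (1), (1), (1), (1), (2), (2)


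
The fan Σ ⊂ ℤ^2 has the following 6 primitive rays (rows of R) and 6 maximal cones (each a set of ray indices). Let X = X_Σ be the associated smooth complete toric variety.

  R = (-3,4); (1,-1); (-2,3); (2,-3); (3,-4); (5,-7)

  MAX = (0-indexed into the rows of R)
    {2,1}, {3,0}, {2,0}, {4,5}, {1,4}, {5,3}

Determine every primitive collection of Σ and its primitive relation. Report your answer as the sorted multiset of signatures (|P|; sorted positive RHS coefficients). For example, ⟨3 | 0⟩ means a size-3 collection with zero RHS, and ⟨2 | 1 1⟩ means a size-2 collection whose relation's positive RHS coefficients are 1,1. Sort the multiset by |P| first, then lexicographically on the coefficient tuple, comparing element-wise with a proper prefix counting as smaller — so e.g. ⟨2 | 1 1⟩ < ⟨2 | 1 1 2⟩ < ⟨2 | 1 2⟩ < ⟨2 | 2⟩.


Primitive collections (9):

  P={0,4}:  v_{0} + v_{4} = 0  so sig = ⟨2 | 0⟩
  P={2,3}:  v_{2} + v_{3} = 0  so sig = ⟨2 | 0⟩
  P={0,1}:  v_{0} + v_{1} = v_{2}  so sig = ⟨2 | 1⟩
  P={0,5}:  v_{0} + v_{5} = v_{3}  so sig = ⟨2 | 1⟩
  P={1,3}:  v_{1} + v_{3} = v_{4}  so sig = ⟨2 | 1⟩
  P={2,4}:  v_{2} + v_{4} = v_{1}  so sig = ⟨2 | 1⟩
  P={2,5}:  v_{2} + v_{5} = v_{4}  so sig = ⟨2 | 1⟩
  P={3,4}:  v_{3} + v_{4} = v_{5}  so sig = ⟨2 | 1⟩
  P={1,5}:  v_{1} + v_{5} = 2·v_{4}  so sig = ⟨2 | 2⟩

Sorted signature multiset PRS(X):
[⟨2 | 0⟩, ⟨2 | 0⟩, ⟨2 | 1⟩, ⟨2 | 1⟩, ⟨2 | 1⟩, ⟨2 | 1⟩, ⟨2 | 1⟩, ⟨2 | 1⟩, ⟨2 | 2⟩]


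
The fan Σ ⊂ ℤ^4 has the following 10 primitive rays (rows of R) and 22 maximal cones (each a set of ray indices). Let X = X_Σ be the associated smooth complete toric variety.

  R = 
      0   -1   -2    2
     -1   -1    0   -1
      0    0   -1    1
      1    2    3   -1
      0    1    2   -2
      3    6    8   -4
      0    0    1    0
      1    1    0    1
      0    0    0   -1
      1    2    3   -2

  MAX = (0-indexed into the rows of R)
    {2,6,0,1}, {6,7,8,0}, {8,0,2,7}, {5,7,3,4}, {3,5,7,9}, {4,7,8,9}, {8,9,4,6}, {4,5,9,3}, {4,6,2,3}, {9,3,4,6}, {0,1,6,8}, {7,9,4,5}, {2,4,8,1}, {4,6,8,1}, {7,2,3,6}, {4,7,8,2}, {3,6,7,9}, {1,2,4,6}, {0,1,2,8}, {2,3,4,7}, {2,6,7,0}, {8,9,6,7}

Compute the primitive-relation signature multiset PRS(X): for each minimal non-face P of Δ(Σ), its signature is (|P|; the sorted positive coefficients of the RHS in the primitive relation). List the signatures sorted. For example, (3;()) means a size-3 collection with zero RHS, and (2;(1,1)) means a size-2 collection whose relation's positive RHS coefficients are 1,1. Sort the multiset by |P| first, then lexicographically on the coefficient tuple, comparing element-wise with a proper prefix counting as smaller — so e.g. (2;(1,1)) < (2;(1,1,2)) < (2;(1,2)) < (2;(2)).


|primitive collections| = 16. Relations:

  P = {0,4}:  v_{0} + v_{4} = 0  →  sig = (2;())
  P = {1,7}:  v_{1} + v_{7} = 0  →  sig = (2;())
  P = {3,8}:  v_{3} + v_{8} = v_{9}  →  sig = (2;(1))
  P = {0,3}:  v_{0} + v_{3} = v_{6} + v_{7}  →  sig = (2;(1,1))
  P = {1,3}:  v_{1} + v_{3} = v_{4} + v_{6}  →  sig = (2;(1,1))
  P = {2,9}:  v_{2} + v_{9} = v_{4} + v_{7}  →  sig = (2;(1,1))
  P = {0,5}:  v_{0} + v_{5} = v_{3} + v_{7} + v_{9}  →  sig = (2;(1,1,1))
  P = {0,9}:  v_{0} + v_{9} = v_{6} + v_{7} + v_{8}  →  sig = (2;(1,1,1))
  P = {1,5}:  v_{1} + v_{5} = v_{3} + v_{4} + v_{9}  →  sig = (2;(1,1,1))
  P = {1,9}:  v_{1} + v_{9} = v_{4} + v_{6} + v_{8}  →  sig = (2;(1,1,1))
  P = {5,8}:  v_{5} + v_{8} = v_{4} + v_{7} + 2·v_{9}  →  sig = (2;(1,1,2))
  P = {5,6}:  v_{5} + v_{6} = 2·v_{3} + v_{9}  →  sig = (2;(1,2))
  P = {2,5}:  v_{2} + v_{5} = v_{3} + 2·v_{4} + 2·v_{7}  →  sig = (2;(1,2,2))
  P = {2,6,8}:  v_{2} + v_{6} + v_{8} = 0  →  sig = (3;())
  P = {4,6,7}:  v_{4} + v_{6} + v_{7} = v_{3}  →  sig = (3;(1))
  P = {3,4,7,9}:  v_{3} + v_{4} + v_{7} + v_{9} = v_{5}  →  sig = (4;(1))

Signatures (|P|; sorted positive RHS coefficients), sorted:
    |P|=2: 13 collections, coeffs (), (), (1), (1,1), (1,1), (1,1), (1,1,1), (1,1,1), (1,1,1), (1,1,1), (1,1,2), (1,2), (1,2,2)
    |P|=3: 2 collections, coeffs (), (1)
    |P|=4: 1 collection, coeffs (1)


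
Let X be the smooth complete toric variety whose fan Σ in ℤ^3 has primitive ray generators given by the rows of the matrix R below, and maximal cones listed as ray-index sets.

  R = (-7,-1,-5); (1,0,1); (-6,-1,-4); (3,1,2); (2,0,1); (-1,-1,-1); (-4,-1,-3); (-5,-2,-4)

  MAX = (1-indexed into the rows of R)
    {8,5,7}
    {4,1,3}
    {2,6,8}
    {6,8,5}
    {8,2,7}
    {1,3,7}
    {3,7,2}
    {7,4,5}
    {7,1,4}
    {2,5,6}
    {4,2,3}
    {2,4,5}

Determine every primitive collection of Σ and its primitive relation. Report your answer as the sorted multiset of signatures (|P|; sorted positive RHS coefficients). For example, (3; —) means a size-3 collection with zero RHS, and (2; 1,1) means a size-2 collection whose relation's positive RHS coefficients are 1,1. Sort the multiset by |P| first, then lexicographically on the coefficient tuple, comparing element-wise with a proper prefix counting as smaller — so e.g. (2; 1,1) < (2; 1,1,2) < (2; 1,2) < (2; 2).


|primitive collections| = 14. Relations:

  {1,2}:  v_{1} + v_{2} = v_{3}  ⇒ sig = (2; 1)
  {3,5}:  v_{3} + v_{5} = v_{7}  ⇒ sig = (2; 1)
  {4,6}:  v_{4} + v_{6} = v_{5}  ⇒ sig = (2; 1)
  {6,7}:  v_{6} + v_{7} = v_{8}  ⇒ sig = (2; 1)
  {4,8}:  v_{4} + v_{8} = v_{5} + v_{7}  ⇒ sig = (2; 1,1)
  {1,5}:  v_{1} + v_{5} = v_{4} + 2·v_{7}  ⇒ sig = (2; 1,2)
  {3,6}:  v_{3} + v_{6} = v_{2} + 2·v_{7}  ⇒ sig = (2; 1,2)
  {3,8}:  v_{3} + v_{8} = v_{2} + 3·v_{7}  ⇒ sig = (2; 1,3)
  {1,6}:  v_{1} + v_{6} = 2·v_{7}  ⇒ sig = (2; 2)
  {1,8}:  v_{1} + v_{8} = 3·v_{7}  ⇒ sig = (2; 3)
  {2,4,7}:  v_{2} + v_{4} + v_{7} = 0  ⇒ sig = (3; —)
  {2,5,7}:  v_{2} + v_{5} + v_{7} = v_{6}  ⇒ sig = (3; 1)
  {3,4,7}:  v_{3} + v_{4} + v_{7} = v_{1}  ⇒ sig = (3; 1)
  {2,5,8}:  v_{2} + v_{5} + v_{8} = 2·v_{6}  ⇒ sig = (3; 2)

Sorted signature multiset PRS(X):
[(2; 1), (2; 1), (2; 1), (2; 1), (2; 1,1), (2; 1,2), (2; 1,2), (2; 1,3), (2; 2), (2; 3), (3; —), (3; 1), (3; 1), (3; 2)]


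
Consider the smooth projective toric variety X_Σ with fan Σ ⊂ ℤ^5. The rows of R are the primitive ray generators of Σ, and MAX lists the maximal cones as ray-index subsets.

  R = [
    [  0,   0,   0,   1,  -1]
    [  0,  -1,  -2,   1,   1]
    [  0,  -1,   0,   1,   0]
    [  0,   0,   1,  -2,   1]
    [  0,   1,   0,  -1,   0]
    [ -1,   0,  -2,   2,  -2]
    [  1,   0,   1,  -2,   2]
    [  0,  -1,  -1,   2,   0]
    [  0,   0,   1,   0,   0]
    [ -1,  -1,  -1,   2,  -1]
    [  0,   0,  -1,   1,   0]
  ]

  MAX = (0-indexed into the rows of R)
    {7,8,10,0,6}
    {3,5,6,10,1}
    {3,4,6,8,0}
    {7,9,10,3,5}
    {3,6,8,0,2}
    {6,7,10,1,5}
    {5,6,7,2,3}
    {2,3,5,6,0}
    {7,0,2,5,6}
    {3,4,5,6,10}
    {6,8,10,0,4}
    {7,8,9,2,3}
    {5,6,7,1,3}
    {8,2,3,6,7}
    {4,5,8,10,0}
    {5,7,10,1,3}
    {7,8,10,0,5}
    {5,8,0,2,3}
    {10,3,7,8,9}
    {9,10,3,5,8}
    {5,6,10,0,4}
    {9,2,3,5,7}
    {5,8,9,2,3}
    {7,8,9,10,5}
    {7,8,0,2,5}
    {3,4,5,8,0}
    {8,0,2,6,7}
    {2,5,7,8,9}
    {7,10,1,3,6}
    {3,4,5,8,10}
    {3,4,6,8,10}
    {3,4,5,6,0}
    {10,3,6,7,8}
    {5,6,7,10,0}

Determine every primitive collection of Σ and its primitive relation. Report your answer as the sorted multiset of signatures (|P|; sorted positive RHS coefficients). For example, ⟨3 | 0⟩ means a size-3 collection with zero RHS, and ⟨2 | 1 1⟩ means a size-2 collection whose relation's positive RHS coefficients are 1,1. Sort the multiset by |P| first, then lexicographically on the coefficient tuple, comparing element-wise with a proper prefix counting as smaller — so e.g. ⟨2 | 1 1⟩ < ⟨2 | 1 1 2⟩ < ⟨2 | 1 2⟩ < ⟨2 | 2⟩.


Δ(Σ) — 11 vertices, 16 min non-faces:

  P={2,4}:  v_{2} + v_{4} = 0  ⟹  sig = ⟨2 | 0⟩
  P={2,10}:  v_{2} + v_{10} = v_{7}  ⟹  sig = ⟨2 | 1⟩
  P={4,7}:  v_{4} + v_{7} = v_{10}  ⟹  sig = ⟨2 | 1⟩
  P={6,9}:  v_{6} + v_{9} = v_{3} + v_{7}  ⟹  sig = ⟨2 | 1 1⟩
  P={0,1}:  v_{0} + v_{1} = v_{5} + v_{6} + v_{7}  ⟹  sig = ⟨2 | 1 1 1⟩
  P={0,9}:  v_{0} + v_{9} = v_{2} + v_{5} + v_{8}  ⟹  sig = ⟨2 | 1 1 1⟩
  P={1,8}:  v_{1} + v_{8} = v_{3} + v_{7} + v_{10}  ⟹  sig = ⟨2 | 1 1 1⟩
  P={4,9}:  v_{4} + v_{9} = v_{3} + v_{5} + v_{8} + v_{10}  ⟹  sig = ⟨2 | 1 1 1 1⟩
  P={1,2}:  v_{1} + v_{2} = v_{3} + v_{5} + v_{6} + 2·v_{7}  ⟹  sig = ⟨2 | 1 1 1 2⟩
  P={1,4}:  v_{1} + v_{4} = v_{3} + v_{5} + v_{6} + 2·v_{10}  ⟹  sig = ⟨2 | 1 1 1 2⟩
  P={1,9}:  v_{1} + v_{9} = 2·v_{3} + v_{5} + 2·v_{7} + v_{10}  ⟹  sig = ⟨2 | 1 1 2 2⟩
  P={0,3,10}:  v_{0} + v_{3} + v_{10} = 0  ⟹  sig = ⟨3 | 0⟩
  P={5,6,8}:  v_{5} + v_{6} + v_{8} = 0  ⟹  sig = ⟨3 | 0⟩
  P={0,3,7}:  v_{0} + v_{3} + v_{7} = v_{2}  ⟹  sig = ⟨3 | 1⟩
  P={3,5,7,8}:  v_{3} + v_{5} + v_{7} + v_{8} = v_{9}  ⟹  sig = ⟨4 | 1⟩
  P={3,5,6,7,10}:  v_{3} + v_{5} + v_{6} + v_{7} + v_{10} = v_{1}  ⟹  sig = ⟨5 | 1⟩

Signatures (|P|; sorted positive RHS coefficients), sorted:
    ⟨2 | 0⟩
    ⟨2 | 1⟩
    ⟨2 | 1⟩
    ⟨2 | 1 1⟩
    ⟨2 | 1 1 1⟩
    ⟨2 | 1 1 1⟩
    ⟨2 | 1 1 1⟩
    ⟨2 | 1 1 1 1⟩
    ⟨2 | 1 1 1 2⟩
    ⟨2 | 1 1 1 2⟩
    ⟨2 | 1 1 2 2⟩
    ⟨3 | 0⟩
    ⟨3 | 0⟩
    ⟨3 | 1⟩
    ⟨4 | 1⟩
    ⟨5 | 1⟩


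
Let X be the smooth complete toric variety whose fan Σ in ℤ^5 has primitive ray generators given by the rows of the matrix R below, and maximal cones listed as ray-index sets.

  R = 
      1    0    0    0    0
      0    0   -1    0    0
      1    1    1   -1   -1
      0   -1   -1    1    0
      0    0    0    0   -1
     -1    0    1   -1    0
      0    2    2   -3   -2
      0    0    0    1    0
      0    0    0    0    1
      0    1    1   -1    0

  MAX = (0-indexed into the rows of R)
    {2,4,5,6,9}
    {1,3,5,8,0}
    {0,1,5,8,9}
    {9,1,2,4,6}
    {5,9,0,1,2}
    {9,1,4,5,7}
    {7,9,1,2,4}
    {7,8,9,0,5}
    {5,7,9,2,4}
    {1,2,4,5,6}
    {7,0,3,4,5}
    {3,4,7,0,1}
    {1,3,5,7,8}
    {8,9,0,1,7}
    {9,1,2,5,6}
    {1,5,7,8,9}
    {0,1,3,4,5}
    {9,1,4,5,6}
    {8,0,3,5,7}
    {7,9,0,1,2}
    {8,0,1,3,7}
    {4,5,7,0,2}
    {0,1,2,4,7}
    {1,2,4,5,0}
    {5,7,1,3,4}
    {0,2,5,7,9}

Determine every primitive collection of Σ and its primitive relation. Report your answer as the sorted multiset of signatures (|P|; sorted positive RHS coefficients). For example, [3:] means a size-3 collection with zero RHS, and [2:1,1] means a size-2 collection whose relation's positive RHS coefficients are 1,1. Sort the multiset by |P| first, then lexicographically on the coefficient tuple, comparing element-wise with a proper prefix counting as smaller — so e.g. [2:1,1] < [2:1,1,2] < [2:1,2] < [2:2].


12 minimal non-faces of Δ(Σ) (on 10 rays):

  P = {3,9}:  v_{3} + v_{9} = 0 — sig = [2:]
  P = {4,8}:  v_{4} + v_{8} = 0 — sig = [2:]
  P = {2,3}:  v_{2} + v_{3} = v_{0} + v_{4} — sig = [2:1,1]
  P = {2,8}:  v_{2} + v_{8} = v_{0} + v_{9} — sig = [2:1,1]
  P = {3,6}:  v_{3} + v_{6} = v_{1} + v_{2} + v_{4} + v_{5} — sig = [2:1,1,1,1]
  P = {6,8}:  v_{6} + v_{8} = v_{1} + v_{2} + v_{5} + v_{9} — sig = [2:1,1,1,1]
  P = {0,6}:  v_{0} + v_{6} = v_{1} + 2·v_{2} + v_{5} — sig = [2:1,1,2]
  P = {6,7}:  v_{6} + v_{7} = 2·v_{4} + 2·v_{9} — sig = [2:2,2]
  P = {0,4,9}:  v_{0} + v_{4} + v_{9} = v_{2} — sig = [3:1]
  P = {0,1,5,7}:  v_{0} + v_{1} + v_{5} + v_{7} = 0 — sig = [4:]
  P = {1,2,5,7}:  v_{1} + v_{2} + v_{5} + v_{7} = v_{4} + v_{9} — sig = [4:1,1]
  P = {1,2,4,5,9}:  v_{1} + v_{2} + v_{4} + v_{5} + v_{9} = v_{6} — sig = [5:1]

so the primitive-relation signature multiset is
    [2:]
    [2:]
    [2:1,1]
    [2:1,1]
    [2:1,1,1,1]
    [2:1,1,1,1]
    [2:1,1,2]
    [2:2,2]
    [3:1]
    [4:]
    [4:1,1]
    [5:1]


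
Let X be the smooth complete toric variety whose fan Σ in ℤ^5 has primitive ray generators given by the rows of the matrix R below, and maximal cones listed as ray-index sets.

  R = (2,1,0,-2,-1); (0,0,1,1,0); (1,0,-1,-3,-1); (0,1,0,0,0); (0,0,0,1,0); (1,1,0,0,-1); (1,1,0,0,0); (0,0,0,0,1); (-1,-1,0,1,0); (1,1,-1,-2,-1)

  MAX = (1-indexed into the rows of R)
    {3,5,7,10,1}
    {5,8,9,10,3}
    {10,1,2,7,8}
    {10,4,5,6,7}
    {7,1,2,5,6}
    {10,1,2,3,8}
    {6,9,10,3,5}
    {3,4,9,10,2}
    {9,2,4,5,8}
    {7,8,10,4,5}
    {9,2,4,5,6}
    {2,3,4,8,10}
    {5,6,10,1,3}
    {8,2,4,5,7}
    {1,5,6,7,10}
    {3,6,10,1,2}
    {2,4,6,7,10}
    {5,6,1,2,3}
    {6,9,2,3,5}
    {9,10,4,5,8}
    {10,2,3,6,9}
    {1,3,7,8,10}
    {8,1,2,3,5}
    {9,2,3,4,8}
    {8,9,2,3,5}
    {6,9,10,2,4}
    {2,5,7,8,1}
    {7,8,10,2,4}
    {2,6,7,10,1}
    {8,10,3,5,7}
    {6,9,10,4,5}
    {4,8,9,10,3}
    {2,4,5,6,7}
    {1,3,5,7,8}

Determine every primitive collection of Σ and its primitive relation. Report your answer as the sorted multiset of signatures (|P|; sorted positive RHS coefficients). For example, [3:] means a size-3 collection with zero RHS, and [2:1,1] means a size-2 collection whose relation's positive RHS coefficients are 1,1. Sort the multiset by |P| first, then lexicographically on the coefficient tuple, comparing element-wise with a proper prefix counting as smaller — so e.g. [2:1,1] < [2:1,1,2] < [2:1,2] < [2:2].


|primitive collections| = 12. Relations:

  {6,8}:  v_{6} + v_{8} = v_{7} — sig = [2:1]
  {7,9}:  v_{7} + v_{9} = v_{5} — sig = [2:1]
  {1,9}:  v_{1} + v_{9} = v_{2} + v_{3} + v_{5} — sig = [2:1,1,1]
  {1,4}:  v_{1} + v_{4} = 2·v_{2} + v_{8} + 2·v_{10} — sig = [2:1,2,2]
  {2,3,7}:  v_{2} + v_{3} + v_{7} = v_{1} — sig = [3:1]
  {2,5,10}:  v_{2} + v_{5} + v_{10} = v_{6} — sig = [3:1]
  {3,4,5}:  v_{3} + v_{4} + v_{5} = v_{10} — sig = [3:1]
  {3,6,7}:  v_{3} + v_{6} + v_{7} = v_{1} + v_{5} + v_{10} — sig = [3:1,1,1]
  {3,4,7}:  v_{3} + v_{4} + v_{7} = v_{2} + v_{8} + 2·v_{10} — sig = [3:1,1,2]
  {3,4,6}:  v_{3} + v_{4} + v_{6} = v_{2} + 2·v_{10} — sig = [3:1,2]
  {2,8,9,10}:  v_{2} + v_{8} + v_{9} + v_{10} = 0 — sig = [4:]
  {1,5,8,10}:  v_{1} + v_{5} + v_{8} + v_{10} = v_{3} + 2·v_{7} — sig = [4:1,2]

so the primitive-relation signature multiset is
[[2:1], [2:1], [2:1,1,1], [2:1,2,2], [3:1], [3:1], [3:1], [3:1,1,1], [3:1,1,2], [3:1,2], [4:], [4:1,2]]


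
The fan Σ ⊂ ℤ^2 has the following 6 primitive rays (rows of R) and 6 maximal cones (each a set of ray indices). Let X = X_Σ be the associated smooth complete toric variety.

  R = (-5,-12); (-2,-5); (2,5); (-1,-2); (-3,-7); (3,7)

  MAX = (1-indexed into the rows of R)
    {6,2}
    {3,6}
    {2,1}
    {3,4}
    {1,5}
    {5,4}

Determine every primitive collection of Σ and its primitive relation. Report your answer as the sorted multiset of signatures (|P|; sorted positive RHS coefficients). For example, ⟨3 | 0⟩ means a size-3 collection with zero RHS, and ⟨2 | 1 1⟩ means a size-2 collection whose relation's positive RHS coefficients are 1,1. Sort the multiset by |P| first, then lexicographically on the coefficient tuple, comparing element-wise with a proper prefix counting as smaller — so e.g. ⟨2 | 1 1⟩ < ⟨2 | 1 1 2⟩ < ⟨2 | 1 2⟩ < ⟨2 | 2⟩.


The 9 primitive collections of Σ (r=6, n=2):

  P = {2,3}:  v_{2} + v_{3} = 0  →  sig = ⟨2 | 0⟩
  P = {5,6}:  v_{5} + v_{6} = 0  →  sig = ⟨2 | 0⟩
  P = {1,3}:  v_{1} + v_{3} = v_{5}  →  sig = ⟨2 | 1⟩
  P = {1,6}:  v_{1} + v_{6} = v_{2}  →  sig = ⟨2 | 1⟩
  P = {2,4}:  v_{2} + v_{4} = v_{5}  →  sig = ⟨2 | 1⟩
  P = {2,5}:  v_{2} + v_{5} = v_{1}  →  sig = ⟨2 | 1⟩
  P = {3,5}:  v_{3} + v_{5} = v_{4}  →  sig = ⟨2 | 1⟩
  P = {4,6}:  v_{4} + v_{6} = v_{3}  →  sig = ⟨2 | 1⟩
  P = {1,4}:  v_{1} + v_{4} = 2·v_{5}  →  sig = ⟨2 | 2⟩

Hence PRS(X_Σ) =
{ ⟨2 | 0⟩ ×2,  ⟨2 | 1⟩ ×6,  ⟨2 | 2⟩ }


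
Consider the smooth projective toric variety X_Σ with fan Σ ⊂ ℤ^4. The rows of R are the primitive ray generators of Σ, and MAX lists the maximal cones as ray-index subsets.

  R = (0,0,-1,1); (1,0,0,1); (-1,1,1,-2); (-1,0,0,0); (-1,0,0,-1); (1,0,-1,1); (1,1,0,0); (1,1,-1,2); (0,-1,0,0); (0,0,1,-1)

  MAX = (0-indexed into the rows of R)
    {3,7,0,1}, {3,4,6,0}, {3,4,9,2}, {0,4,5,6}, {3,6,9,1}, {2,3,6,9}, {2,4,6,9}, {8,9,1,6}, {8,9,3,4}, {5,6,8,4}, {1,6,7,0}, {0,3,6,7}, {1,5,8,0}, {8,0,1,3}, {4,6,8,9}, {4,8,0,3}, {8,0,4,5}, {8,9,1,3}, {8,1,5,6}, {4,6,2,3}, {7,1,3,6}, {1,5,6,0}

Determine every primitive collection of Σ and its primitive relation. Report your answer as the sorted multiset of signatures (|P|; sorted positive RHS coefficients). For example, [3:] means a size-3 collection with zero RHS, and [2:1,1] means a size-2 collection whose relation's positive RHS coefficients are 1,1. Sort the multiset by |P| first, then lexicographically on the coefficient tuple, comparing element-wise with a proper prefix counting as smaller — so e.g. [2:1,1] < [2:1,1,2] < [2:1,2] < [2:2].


Minimal non-faces — 17 found among 10 rays, 22 max cones:

  P={0,9}:  v_{0} + v_{9} = 0  ⇒ sig = [2:]
  P={1,4}:  v_{1} + v_{4} = 0  ⇒ sig = [2:]
  P={3,5}:  v_{3} + v_{5} = v_{0}  ⇒ sig = [2:1]
  P={2,5}:  v_{2} + v_{5} = v_{4} + v_{6}  ⇒ sig = [2:1,1]
  P={2,8}:  v_{2} + v_{8} = v_{4} + v_{9}  ⇒ sig = [2:1,1]
  P={5,9}:  v_{5} + v_{9} = v_{6} + v_{8}  ⇒ sig = [2:1,1]
  P={7,8}:  v_{7} + v_{8} = v_{0} + v_{1}  ⇒ sig = [2:1,1]
  P={0,2}:  v_{0} + v_{2} = v_{3} + v_{4} + v_{6}  ⇒ sig = [2:1,1,1]
  P={1,2}:  v_{1} + v_{2} = v_{3} + v_{6} + v_{9}  ⇒ sig = [2:1,1,1]
  P={4,7}:  v_{4} + v_{7} = v_{0} + v_{3} + v_{6}  ⇒ sig = [2:1,1,1]
  P={7,9}:  v_{7} + v_{9} = v_{1} + v_{3} + v_{6}  ⇒ sig = [2:1,1,1]
  P={5,7}:  v_{5} + v_{7} = 2·v_{0} + v_{1} + v_{6}  ⇒ sig = [2:1,1,2]
  P={2,7}:  v_{2} + v_{7} = 2·v_{3} + 2·v_{6}  ⇒ sig = [2:2,2]
  P={3,6,8}:  v_{3} + v_{6} + v_{8} = 0  ⇒ sig = [3:]
  P={0,6,8}:  v_{0} + v_{6} + v_{8} = v_{5}  ⇒ sig = [3:1]
  P={0,1,3,6}:  v_{0} + v_{1} + v_{3} + v_{6} = v_{7}  ⇒ sig = [4:1]
  P={3,4,6,9}:  v_{3} + v_{4} + v_{6} + v_{9} = v_{2}  ⇒ sig = [4:1]

so the primitive-relation signature multiset is
    [2:]
    [2:]
    [2:1]
    [2:1,1]
    [2:1,1]
    [2:1,1]
    [2:1,1]
    [2:1,1,1]
    [2:1,1,1]
    [2:1,1,1]
    [2:1,1,1]
    [2:1,1,2]
    [2:2,2]
    [3:]
    [3:1]
    [4:1]
    [4:1]


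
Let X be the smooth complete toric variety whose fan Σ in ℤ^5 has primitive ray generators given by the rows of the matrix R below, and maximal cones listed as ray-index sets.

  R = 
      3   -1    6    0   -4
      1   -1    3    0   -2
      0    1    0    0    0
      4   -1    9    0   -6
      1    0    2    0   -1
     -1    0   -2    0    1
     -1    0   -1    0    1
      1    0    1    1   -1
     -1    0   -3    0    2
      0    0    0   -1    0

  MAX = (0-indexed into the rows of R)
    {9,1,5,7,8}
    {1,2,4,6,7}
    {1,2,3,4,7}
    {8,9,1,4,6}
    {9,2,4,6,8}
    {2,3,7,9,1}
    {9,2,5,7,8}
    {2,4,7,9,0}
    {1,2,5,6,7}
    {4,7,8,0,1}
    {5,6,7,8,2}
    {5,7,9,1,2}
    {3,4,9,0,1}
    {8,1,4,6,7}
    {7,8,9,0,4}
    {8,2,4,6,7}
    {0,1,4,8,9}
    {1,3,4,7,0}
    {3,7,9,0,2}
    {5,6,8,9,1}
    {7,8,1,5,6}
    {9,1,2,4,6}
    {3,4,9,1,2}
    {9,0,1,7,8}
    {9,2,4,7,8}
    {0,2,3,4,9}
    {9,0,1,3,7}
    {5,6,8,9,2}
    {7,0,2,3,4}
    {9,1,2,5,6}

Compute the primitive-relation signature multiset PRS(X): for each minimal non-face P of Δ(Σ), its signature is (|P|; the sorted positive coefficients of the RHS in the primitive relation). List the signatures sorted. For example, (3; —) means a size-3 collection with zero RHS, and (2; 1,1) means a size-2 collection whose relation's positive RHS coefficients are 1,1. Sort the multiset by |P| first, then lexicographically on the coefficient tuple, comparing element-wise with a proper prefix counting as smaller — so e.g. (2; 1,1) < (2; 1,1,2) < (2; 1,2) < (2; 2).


Primitive collections (12):

  P={4,5}:  v_{4} + v_{5} = 0  ⇒ sig = (2; —)
  P={3,8}:  v_{3} + v_{8} = v_{0}  ⇒ sig = (2; 1)
  P={0,6}:  v_{0} + v_{6} = v_{1} + v_{4}  ⇒ sig = (2; 1,1)
  P={0,5}:  v_{0} + v_{5} = v_{1} + v_{7} + v_{9}  ⇒ sig = (2; 1,1,1)
  P={3,5}:  v_{3} + v_{5} = 2·v_{1} + v_{2} + v_{7} + v_{9}  ⇒ sig = (2; 1,1,1,2)
  P={3,6}:  v_{3} + v_{6} = 2·v_{1} + v_{2} + v_{4}  ⇒ sig = (2; 1,1,2)
  P={1,2,8}:  v_{1} + v_{2} + v_{8} = 0  ⇒ sig = (3; —)
  P={6,7,9}:  v_{6} + v_{7} + v_{9} = 0  ⇒ sig = (3; —)
  P={0,1,2}:  v_{0} + v_{1} + v_{2} = v_{3}  ⇒ sig = (3; 1)
  P={0,2,8}:  v_{0} + v_{2} + v_{8} = v_{4} + v_{7} + v_{9}  ⇒ sig = (3; 1,1,1)
  P={1,4,7,9}:  v_{1} + v_{4} + v_{7} + v_{9} = v_{0}  ⇒ sig = (4; 1)
  P={3,4,7,9}:  v_{3} + v_{4} + v_{7} + v_{9} = 2·v_{0} + v_{2}  ⇒ sig = (4; 1,2)

Signatures (|P|; sorted positive RHS coefficients), sorted:
    (2; —)
    (2; 1)
    (2; 1,1)
    (2; 1,1,1)
    (2; 1,1,1,2)
    (2; 1,1,2)
    (3; —)
    (3; —)
    (3; 1)
    (3; 1,1,1)
    (4; 1)
    (4; 1,2)


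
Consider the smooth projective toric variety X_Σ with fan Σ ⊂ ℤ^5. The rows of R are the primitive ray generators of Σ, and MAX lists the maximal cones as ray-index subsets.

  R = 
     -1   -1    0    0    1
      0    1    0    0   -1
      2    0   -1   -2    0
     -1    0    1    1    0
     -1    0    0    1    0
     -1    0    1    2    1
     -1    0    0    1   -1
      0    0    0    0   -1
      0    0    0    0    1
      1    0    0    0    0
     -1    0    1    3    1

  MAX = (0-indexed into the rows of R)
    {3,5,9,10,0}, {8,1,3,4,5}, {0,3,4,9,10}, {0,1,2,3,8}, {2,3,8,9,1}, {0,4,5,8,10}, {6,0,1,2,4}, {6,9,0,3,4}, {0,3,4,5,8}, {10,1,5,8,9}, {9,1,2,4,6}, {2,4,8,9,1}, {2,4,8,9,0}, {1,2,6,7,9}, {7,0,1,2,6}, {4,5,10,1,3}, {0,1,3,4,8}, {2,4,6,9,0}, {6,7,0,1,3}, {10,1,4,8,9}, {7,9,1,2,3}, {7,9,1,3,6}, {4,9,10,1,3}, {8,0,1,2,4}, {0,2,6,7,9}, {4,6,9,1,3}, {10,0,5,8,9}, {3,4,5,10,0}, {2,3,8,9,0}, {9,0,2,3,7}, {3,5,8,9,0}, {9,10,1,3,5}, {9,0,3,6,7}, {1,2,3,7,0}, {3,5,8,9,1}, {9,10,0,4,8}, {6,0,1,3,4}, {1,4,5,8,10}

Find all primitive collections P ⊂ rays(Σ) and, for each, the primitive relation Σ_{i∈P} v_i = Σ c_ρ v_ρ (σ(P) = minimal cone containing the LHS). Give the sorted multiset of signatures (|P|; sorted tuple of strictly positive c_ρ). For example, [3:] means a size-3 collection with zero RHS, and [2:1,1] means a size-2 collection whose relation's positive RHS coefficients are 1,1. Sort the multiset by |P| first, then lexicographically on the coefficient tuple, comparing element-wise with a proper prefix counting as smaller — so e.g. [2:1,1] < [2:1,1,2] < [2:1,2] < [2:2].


Δ(Σ) — 11 vertices, 17 min non-faces:

  • {7,8}:  v_{7} + v_{8} = 0 ; sig = [2:]
  • {4,7}:  v_{4} + v_{7} = v_{6} ; sig = [2:1]
  • {6,8}:  v_{6} + v_{8} = v_{4} ; sig = [2:1]
  • {2,5}:  v_{2} + v_{5} = v_{8} + v_{9} ; sig = [2:1,1]
  • {5,7}:  v_{5} + v_{7} = v_{3} + v_{4} + v_{9} ; sig = [2:1,1,1]
  • {2,10}:  v_{2} + v_{10} = v_{4} + v_{8} + 2·v_{9} ; sig = [2:1,1,2]
  • {5,6}:  v_{5} + v_{6} = v_{3} + 2·v_{4} + v_{9} ; sig = [2:1,1,2]
  • {7,10}:  v_{7} + v_{10} = v_{3} + 2·v_{4} + 2·v_{9} ; sig = [2:1,2,2]
  • {6,10}:  v_{6} + v_{10} = v_{3} + 3·v_{4} + 2·v_{9} ; sig = [2:1,2,3]
  • {0,1,9}:  v_{0} + v_{1} + v_{9} = 0 ; sig = [3:]
  • {2,3,4}:  v_{2} + v_{3} + v_{4} = 0 ; sig = [3:]
  • {2,3,6}:  v_{2} + v_{3} + v_{6} = v_{7} ; sig = [3:1]
  • {4,5,9}:  v_{4} + v_{5} + v_{9} = v_{10} ; sig = [3:1]
  • {0,1,10}:  v_{0} + v_{1} + v_{10} = v_{4} + v_{5} ; sig = [3:1,1]
  • {0,1,5}:  v_{0} + v_{1} + v_{5} = v_{3} + v_{4} + v_{8} ; sig = [3:1,1,1]
  • {3,8,10}:  v_{3} + v_{8} + v_{10} = 2·v_{5} ; sig = [3:2]
  • {3,4,8,9}:  v_{3} + v_{4} + v_{8} + v_{9} = v_{5} ; sig = [4:1]

so the primitive-relation signature multiset is
{ [2:],  [2:1] ×2,  [2:1,1],  [2:1,1,1],  [2:1,1,2] ×2,  [2:1,2,2],  [2:1,2,3],  [3:] ×2,  [3:1] ×2,  [3:1,1],  [3:1,1,1],  [3:2],  [4:1] }


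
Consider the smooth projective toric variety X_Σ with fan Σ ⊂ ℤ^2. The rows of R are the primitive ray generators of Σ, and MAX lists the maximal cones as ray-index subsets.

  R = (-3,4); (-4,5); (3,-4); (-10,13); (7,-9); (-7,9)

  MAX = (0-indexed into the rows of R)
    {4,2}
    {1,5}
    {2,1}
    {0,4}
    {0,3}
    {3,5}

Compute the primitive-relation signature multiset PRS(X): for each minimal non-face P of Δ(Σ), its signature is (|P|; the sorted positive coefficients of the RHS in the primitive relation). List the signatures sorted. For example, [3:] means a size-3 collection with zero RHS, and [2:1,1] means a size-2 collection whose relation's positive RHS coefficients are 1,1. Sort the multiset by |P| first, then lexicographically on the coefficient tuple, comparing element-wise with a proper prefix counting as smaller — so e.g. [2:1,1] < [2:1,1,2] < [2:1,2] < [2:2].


9 minimal non-faces of Δ(Σ) (on 6 rays):

  {0,2}:  v_{0} + v_{2} = 0 ; sig = [2:]
  {4,5}:  v_{4} + v_{5} = 0 ; sig = [2:]
  {0,1}:  v_{0} + v_{1} = v_{5} ; sig = [2:1]
  {0,5}:  v_{0} + v_{5} = v_{3} ; sig = [2:1]
  {1,4}:  v_{1} + v_{4} = v_{2} ; sig = [2:1]
  {2,3}:  v_{2} + v_{3} = v_{5} ; sig = [2:1]
  {2,5}:  v_{2} + v_{5} = v_{1} ; sig = [2:1]
  {3,4}:  v_{3} + v_{4} = v_{0} ; sig = [2:1]
  {1,3}:  v_{1} + v_{3} = 2·v_{5} ; sig = [2:2]

Signatures (|P|; sorted positive RHS coefficients), sorted:
    [2:]
    [2:]
    [2:1]
    [2:1]
    [2:1]
    [2:1]
    [2:1]
    [2:1]
    [2:2]
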